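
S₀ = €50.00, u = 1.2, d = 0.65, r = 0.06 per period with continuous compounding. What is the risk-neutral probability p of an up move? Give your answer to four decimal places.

p = 0.7488

Risk-neutral probability p = (e^0.06 − 0.65)/(1.2 − 0.65) = 0.4118/0.5500 = 0.7488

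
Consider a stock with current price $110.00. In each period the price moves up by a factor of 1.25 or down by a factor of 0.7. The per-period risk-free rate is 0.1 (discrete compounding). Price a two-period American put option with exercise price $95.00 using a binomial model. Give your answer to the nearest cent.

Risk-neutral probability p = (1 + 0.1 − 0.7)/(1.25 − 0.7) = 0.4000/0.5500 = 0.7273
Terminal stock prices: S_uu = 171.9, S_ud = 96.25, S_dd = 53.9
Terminal payoffs (K − S): max(-76.88, 0) = 0, max(-1.25, 0) = 0, max(41.1, 0) = 41.1
Node u (S = 137.5): continuation = 1/1.1·[0.7273·0.0000 + 0.2727·0.0000] = 0.0000; exercise value = 0.0000 ≤ continuation, so V_u = 0.0000
Node d (S = 77): continuation = 1/1.1·[0.7273·0.0000 + 0.2727·41.1000] = 10.1901; exercise value = 18.0000 > continuation, so V_d = 18.0000 (exercise)
Node 0 (S = 110): continuation = 1/1.1·[0.7273·0.0000 + 0.2727·18.0000] = 4.4628; exercise value = 0.0000 ≤ continuation, so V_0 = 4.4628

$4.46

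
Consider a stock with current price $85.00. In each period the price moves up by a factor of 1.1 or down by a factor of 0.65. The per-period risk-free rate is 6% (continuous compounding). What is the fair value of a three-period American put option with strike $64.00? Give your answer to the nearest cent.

$0.92

Risk-neutral probability p = (e^0.06 − 0.65)/(1.1 − 0.65) = 0.4118/0.4500 = 0.9152
Terminal stock prices: S_uuu = 113.1, S_uud = 66.85, S_udd = 39.5, S_ddd = 23.34
Terminal payoffs (K − S): max(-49.14, 0) = 0, max(-2.853, 0) = 0, max(24.5, 0) = 24.5, max(40.66, 0) = 40.66
Node uu (S = 102.9): continuation = e^(−0.06)·[0.9152·0.0000 + 0.0848·0.0000] = 0.0000; exercise value = 0.0000 ≤ continuation, so V_uu = 0.0000
Node ud (S = 60.78): continuation = e^(−0.06)·[0.9152·0.0000 + 0.0848·24.4962] = 1.9565; exercise value = 3.2250 > continuation, so V_ud = 3.2250 (exercise)
Node dd (S = 35.91): continuation = e^(−0.06)·[0.9152·24.4962 + 0.0848·40.6569] = 24.3604; exercise value = 28.0875 > continuation, so V_dd = 28.0875 (exercise)
Node u (S = 93.5): continuation = e^(−0.06)·[0.9152·0.0000 + 0.0848·3.2250] = 0.2576; exercise value = 0.0000 ≤ continuation, so V_u = 0.2576
Node d (S = 55.25): continuation = e^(−0.06)·[0.9152·3.2250 + 0.0848·28.0875] = 5.0229; exercise value = 8.7500 > continuation, so V_d = 8.7500 (exercise)
Node 0 (S = 85): continuation = e^(−0.06)·[0.9152·0.2576 + 0.0848·8.7500] = 0.9209; exercise value = 0.0000 ≤ continuation, so V_0 = 0.9209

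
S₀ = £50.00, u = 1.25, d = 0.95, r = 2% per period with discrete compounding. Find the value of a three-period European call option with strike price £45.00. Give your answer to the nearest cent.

Risk-neutral probability p = (1 + 0.02 − 0.95)/(1.25 − 0.95) = 0.0700/0.3000 = 0.2333
Terminal stock prices: S_uuu = 97.66, S_uud = 74.22, S_udd = 56.41, S_ddd = 42.87
Terminal payoffs (S − K): max(52.66, 0) = 52.66, max(29.22, 0) = 29.22, max(11.41, 0) = 11.41, max(-2.131, 0) = 0
Node uu (S = 78.12): V_uu = 1/1.02·[0.2333·52.6562 + 0.7667·29.2188] = 34.0074
Node ud (S = 59.38): V_ud = 1/1.02·[0.2333·29.2188 + 0.7667·11.4062] = 15.2574
Node dd (S = 45.12): V_dd = 1/1.02·[0.2333·11.4062 + 0.7667·0.0000] = 2.6093
Node u (S = 62.5): V_u = 1/1.02·[0.2333·34.0074 + 0.7667·15.2574] = 19.2474
Node d (S = 47.5): V_d = 1/1.02·[0.2333·15.2574 + 0.7667·2.6093] = 5.4515
Node 0 (S = 50): V_0 = 1/1.02·[0.2333·19.2474 + 0.7667·5.4515] = 8.5005

£8.50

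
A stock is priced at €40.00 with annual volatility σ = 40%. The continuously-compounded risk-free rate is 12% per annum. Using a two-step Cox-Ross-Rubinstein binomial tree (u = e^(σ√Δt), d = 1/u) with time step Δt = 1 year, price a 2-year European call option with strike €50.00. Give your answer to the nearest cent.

€9.51

CRR parameters: u = e^(σ√Δt) = e^(0.4·√1) = 1.4918, d = 1/u = 0.6703
Per-period rate: rΔt = 0.12·1 = 0.12, so R = e^0.12 = 1.1275
Risk-neutral probability p = (e^0.12 − 0.6703)/(1.4918 − 0.6703) = 0.4572/0.8215 = 0.5565
Terminal stock prices: S_uu = 89.02, S_ud = 40, S_dd = 17.97
Terminal payoffs (S − K): max(39.02, 0) = 39.02, max(-10, 0) = 0, max(-32.03, 0) = 0
Node u (S = 59.67): V_u = e^(−0.12)·[0.5565·39.0216 + 0.4435·0.0000] = 19.2604
Node d (S = 26.81): V_d = e^(−0.12)·[0.5565·0.0000 + 0.4435·0.0000] = 0.0000
Node 0 (S = 40): V_0 = e^(−0.12)·[0.5565·19.2604 + 0.4435·0.0000] = 9.5066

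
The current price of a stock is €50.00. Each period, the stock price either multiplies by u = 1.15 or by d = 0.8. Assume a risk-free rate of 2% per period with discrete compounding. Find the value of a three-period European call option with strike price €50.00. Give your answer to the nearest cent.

€7.30

Risk-neutral probability p = (1 + 0.02 − 0.8)/(1.15 − 0.8) = 0.2200/0.3500 = 0.6286
Terminal stock prices: S_uuu = 76.04, S_uud = 52.9, S_udd = 36.8, S_ddd = 25.6
Terminal payoffs (S − K): max(26.04, 0) = 26.04, max(2.9, 0) = 2.9, max(-13.2, 0) = 0, max(-24.4, 0) = 0
Node uu (S = 66.12): V_uu = 1/1.02·[0.6286·26.0437 + 0.3714·2.9000] = 17.1054
Node ud (S = 46): V_ud = 1/1.02·[0.6286·2.9000 + 0.3714·0.0000] = 1.7871
Node dd (S = 32): V_dd = 1/1.02·[0.6286·0.0000 + 0.3714·0.0000] = 0.0000
Node u (S = 57.5): V_u = 1/1.02·[0.6286·17.1054 + 0.3714·1.7871] = 11.1919
Node d (S = 40): V_d = 1/1.02·[0.6286·1.7871 + 0.3714·0.0000] = 1.1013
Node 0 (S = 50): V_0 = 1/1.02·[0.6286·11.1919 + 0.3714·1.1013] = 7.2980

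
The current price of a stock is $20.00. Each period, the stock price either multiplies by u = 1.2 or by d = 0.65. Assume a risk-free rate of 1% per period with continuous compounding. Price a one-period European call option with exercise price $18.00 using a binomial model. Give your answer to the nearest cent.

$3.89

Risk-neutral probability p = (e^0.01 − 0.65)/(1.2 − 0.65) = 0.3601/0.5500 = 0.6546
Terminal stock prices: S_u = 24, S_d = 13
Terminal payoffs (S − K): max(6, 0) = 6, max(-5, 0) = 0
Node 0 (S = 20): V_0 = e^(−0.01)·[0.6546·6.0000 + 0.3454·0.0000] = 3.8887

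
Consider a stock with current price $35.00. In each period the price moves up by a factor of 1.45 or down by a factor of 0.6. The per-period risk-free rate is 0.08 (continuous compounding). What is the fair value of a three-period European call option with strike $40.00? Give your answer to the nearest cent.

$11.01

Risk-neutral probability p = (e^0.08 − 0.6)/(1.45 − 0.6) = 0.4833/0.8500 = 0.5686
Terminal stock prices: S_uuu = 106.7, S_uud = 44.15, S_udd = 18.27, S_ddd = 7.56
Terminal payoffs (S − K): max(66.7, 0) = 66.7, max(4.153, 0) = 4.153, max(-21.73, 0) = 0, max(-32.44, 0) = 0
Node uu (S = 73.59): V_uu = e^(−0.08)·[0.5686·66.7019 + 0.4314·4.1525] = 36.6628
Node ud (S = 30.45): V_ud = e^(−0.08)·[0.5686·4.1525 + 0.4314·0.0000] = 2.1795
Node dd (S = 12.6): V_dd = e^(−0.08)·[0.5686·0.0000 + 0.4314·0.0000] = 0.0000
Node u (S = 50.75): V_u = e^(−0.08)·[0.5686·36.6628 + 0.4314·2.1795] = 20.1108
Node d (S = 21): V_d = e^(−0.08)·[0.5686·2.1795 + 0.4314·0.0000] = 1.1439
Node 0 (S = 35): V_0 = e^(−0.08)·[0.5686·20.1108 + 0.4314·1.1439] = 11.0109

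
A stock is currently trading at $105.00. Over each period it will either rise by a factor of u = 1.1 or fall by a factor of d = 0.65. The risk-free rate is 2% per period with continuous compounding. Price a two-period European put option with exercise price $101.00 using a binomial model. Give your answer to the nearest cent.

$8.98

Risk-neutral probability p = (e^0.02 − 0.65)/(1.1 − 0.65) = 0.3702/0.4500 = 0.8227
Terminal stock prices: S_uu = 127.1, S_ud = 75.08, S_dd = 44.36
Terminal payoffs (K − S): max(-26.05, 0) = 0, max(25.92, 0) = 25.92, max(56.64, 0) = 56.64
Node u (S = 115.5): V_u = e^(−0.02)·[0.8227·0.0000 + 0.1773·25.9250] = 4.5063
Node d (S = 68.25): V_d = e^(−0.02)·[0.8227·25.9250 + 0.1773·56.6375] = 30.7501
Node 0 (S = 105): V_0 = e^(−0.02)·[0.8227·4.5063 + 0.1773·30.7501] = 8.9787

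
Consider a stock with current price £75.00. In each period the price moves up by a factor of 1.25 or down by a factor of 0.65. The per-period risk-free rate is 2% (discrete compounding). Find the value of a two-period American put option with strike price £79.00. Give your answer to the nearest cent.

Risk-neutral probability p = (1 + 0.02 − 0.65)/(1.25 − 0.65) = 0.3700/0.6000 = 0.6167
Terminal stock prices: S_uu = 117.2, S_ud = 60.94, S_dd = 31.69
Terminal payoffs (K − S): max(-38.19, 0) = 0, max(18.06, 0) = 18.06, max(47.31, 0) = 47.31
Node u (S = 93.75): continuation = 1/1.02·[0.6167·0.0000 + 0.3833·18.0625] = 6.7882; exercise value = 0.0000 ≤ continuation, so V_u = 6.7882
Node d (S = 48.75): continuation = 1/1.02·[0.6167·18.0625 + 0.3833·47.3125] = 28.7010; exercise value = 30.2500 > continuation, so V_d = 30.2500 (exercise)
Node 0 (S = 75): continuation = 1/1.02·[0.6167·6.7882 + 0.3833·30.2500] = 15.4724; exercise value = 4.0000 ≤ continuation, so V_0 = 15.4724

£15.47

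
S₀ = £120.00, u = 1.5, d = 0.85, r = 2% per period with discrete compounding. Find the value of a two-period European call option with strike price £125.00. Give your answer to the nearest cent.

Risk-neutral probability p = (1 + 0.02 − 0.85)/(1.5 − 0.85) = 0.1700/0.6500 = 0.2615
Terminal stock prices: S_uu = 270, S_ud = 153, S_dd = 86.7
Terminal payoffs (S − K): max(145, 0) = 145, max(28, 0) = 28, max(-38.3, 0) = 0
Node u (S = 180): V_u = 1/1.02·[0.2615·145.0000 + 0.7385·28.0000] = 57.4510
Node d (S = 102): V_d = 1/1.02·[0.2615·28.0000 + 0.7385·0.0000] = 7.1795
Node 0 (S = 120): V_0 = 1/1.02·[0.2615·57.4510 + 0.7385·7.1795] = 19.9288

£19.93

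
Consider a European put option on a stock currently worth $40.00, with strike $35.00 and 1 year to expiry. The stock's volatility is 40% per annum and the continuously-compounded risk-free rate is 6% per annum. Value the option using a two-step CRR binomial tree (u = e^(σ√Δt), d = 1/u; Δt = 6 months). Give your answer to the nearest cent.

CRR parameters: u = e^(σ√Δt) = e^(0.4·√0.5) = 1.3269, d = 1/u = 0.7536
Per-period rate: rΔt = 0.06·0.5 = 0.03, so R = e^0.03 = 1.0305
Risk-neutral probability p = (e^0.03 − 0.7536)/(1.3269 − 0.7536) = 0.2768/0.5733 = 0.4829
Terminal stock prices: S_uu = 70.43, S_ud = 40, S_dd = 22.72
Terminal payoffs (K − S): max(-35.43, 0) = 0, max(-5, 0) = 0, max(12.28, 0) = 12.28
Node u (S = 53.08): V_u = e^(−0.03)·[0.4829·0.0000 + 0.5171·0.0000] = 0.0000
Node d (S = 30.15): V_d = e^(−0.03)·[0.4829·0.0000 + 0.5171·12.2812] = 6.1631
Node 0 (S = 40): V_0 = e^(−0.03)·[0.4829·0.0000 + 0.5171·6.1631] = 3.0929

$3.09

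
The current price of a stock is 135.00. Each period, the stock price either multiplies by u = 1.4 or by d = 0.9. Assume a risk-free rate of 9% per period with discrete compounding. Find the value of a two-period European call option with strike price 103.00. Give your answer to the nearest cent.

48.31

Risk-neutral probability p = (1 + 0.09 − 0.9)/(1.4 − 0.9) = 0.1900/0.5000 = 0.3800
Terminal stock prices: S_uu = 264.6, S_ud = 170.1, S_dd = 109.4
Terminal payoffs (S − K): max(161.6, 0) = 161.6, max(67.1, 0) = 67.1, max(6.35, 0) = 6.35
Node u (S = 189): V_u = 1/1.09·[0.3800·161.6000 + 0.6200·67.1000] = 94.5046
Node d (S = 121.5): V_d = 1/1.09·[0.3800·67.1000 + 0.6200·6.3500] = 27.0046
Node 0 (S = 135): V_0 = 1/1.09·[0.3800·94.5046 + 0.6200·27.0046] = 48.3070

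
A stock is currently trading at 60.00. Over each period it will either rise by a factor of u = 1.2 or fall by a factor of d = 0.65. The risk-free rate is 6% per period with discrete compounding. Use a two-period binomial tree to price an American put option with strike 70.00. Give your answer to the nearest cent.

11.36

Risk-neutral probability p = (1 + 0.06 − 0.65)/(1.2 − 0.65) = 0.4100/0.5500 = 0.7455
Terminal stock prices: S_uu = 86.4, S_ud = 46.8, S_dd = 25.35
Terminal payoffs (K − S): max(-16.4, 0) = 0, max(23.2, 0) = 23.2, max(44.65, 0) = 44.65
Node u (S = 72): continuation = 1/1.06·[0.7455·0.0000 + 0.2545·23.2000] = 5.5712; exercise value = 0.0000 ≤ continuation, so V_u = 5.5712
Node d (S = 39): continuation = 1/1.06·[0.7455·23.2000 + 0.2545·44.6500] = 27.0377; exercise value = 31.0000 > continuation, so V_d = 31.0000 (exercise)
Node 0 (S = 60): continuation = 1/1.06·[0.7455·5.5712 + 0.2545·31.0000] = 11.3622; exercise value = 10.0000 ≤ continuation, so V_0 = 11.3622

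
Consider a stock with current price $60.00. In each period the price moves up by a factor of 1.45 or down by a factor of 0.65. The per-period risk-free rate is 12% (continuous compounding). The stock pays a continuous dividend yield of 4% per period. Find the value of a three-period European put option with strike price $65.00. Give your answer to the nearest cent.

$9.99

Per-period risk-free factor R = e^0.12 = 1.1275; dividend-adjusted growth = e^(0.12−0.04) = 1.0833.
Risk-neutral probability p = (1.0833 − 0.65)/(1.45 − 0.65) = 0.4333/0.8000 = 0.5416
Terminal stock prices: S_uuu = 182.9, S_uud = 82, S_udd = 36.76, S_ddd = 16.48
Terminal payoffs (K − S): max(-117.9, 0) = 0, max(-17, 0) = 0, max(28.24, 0) = 28.24, max(48.52, 0) = 48.52
Node uu (S = 126.2): V_uu = e^(−0.12)·[0.5416·0.0000 + 0.4584·0.0000] = 0.0000
Node ud (S = 56.55): V_ud = e^(−0.12)·[0.5416·0.0000 + 0.4584·28.2425] = 11.4822
Node dd (S = 25.35): V_dd = e^(−0.12)·[0.5416·28.2425 + 0.4584·48.5225] = 33.2938
Node u (S = 87): V_u = e^(−0.12)·[0.5416·0.0000 + 0.4584·11.4822] = 4.6682
Node d (S = 39): V_d = e^(−0.12)·[0.5416·11.4822 + 0.4584·33.2938] = 19.0514
Node 0 (S = 60): V_0 = e^(−0.12)·[0.5416·4.6682 + 0.4584·19.0514] = 9.9879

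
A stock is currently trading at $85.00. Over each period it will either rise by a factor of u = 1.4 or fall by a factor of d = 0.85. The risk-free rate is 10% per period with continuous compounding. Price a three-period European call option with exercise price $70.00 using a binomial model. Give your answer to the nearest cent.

Risk-neutral probability p = (e^0.1 − 0.85)/(1.4 − 0.85) = 0.2552/0.5500 = 0.4639
Terminal stock prices: S_uuu = 233.2, S_uud = 141.6, S_udd = 85.98, S_ddd = 52.2
Terminal payoffs (S − K): max(163.2, 0) = 163.2, max(71.61, 0) = 71.61, max(15.98, 0) = 15.98, max(-17.8, 0) = 0
Node uu (S = 166.6): V_uu = e^(−0.1)·[0.4639·163.2400 + 0.5361·71.6100] = 103.2614
Node ud (S = 101.1): V_ud = e^(−0.1)·[0.4639·71.6100 + 0.5361·15.9775] = 37.8114
Node dd (S = 61.41): V_dd = e^(−0.1)·[0.4639·15.9775 + 0.5361·0.0000] = 6.7073
Node u (S = 119): V_u = e^(−0.1)·[0.4639·103.2614 + 0.5361·37.8114] = 61.6888
Node d (S = 72.25): V_d = e^(−0.1)·[0.4639·37.8114 + 0.5361·6.7073] = 19.1264
Node 0 (S = 85): V_0 = e^(−0.1)·[0.4639·61.6888 + 0.5361·19.1264] = 35.1739

$35.17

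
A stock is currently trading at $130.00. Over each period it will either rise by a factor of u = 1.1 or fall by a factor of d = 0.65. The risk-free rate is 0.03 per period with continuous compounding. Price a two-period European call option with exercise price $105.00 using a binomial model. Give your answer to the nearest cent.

Risk-neutral probability p = (e^0.03 − 0.65)/(1.1 − 0.65) = 0.3805/0.4500 = 0.8455
Terminal stock prices: S_uu = 157.3, S_ud = 92.95, S_dd = 54.93
Terminal payoffs (S − K): max(52.3, 0) = 52.3, max(-12.05, 0) = 0, max(-50.07, 0) = 0
Node u (S = 143): V_u = e^(−0.03)·[0.8455·52.3000 + 0.1545·0.0000] = 42.9105
Node d (S = 84.5): V_d = e^(−0.03)·[0.8455·0.0000 + 0.1545·0.0000] = 0.0000
Node 0 (S = 130): V_0 = e^(−0.03)·[0.8455·42.9105 + 0.1545·0.0000] = 35.2066

$35.21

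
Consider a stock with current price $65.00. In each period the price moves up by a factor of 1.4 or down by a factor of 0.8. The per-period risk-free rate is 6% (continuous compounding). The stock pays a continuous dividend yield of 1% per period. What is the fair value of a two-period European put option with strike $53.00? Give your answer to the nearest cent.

Per-period risk-free factor R = e^0.06 = 1.0618; dividend-adjusted growth = e^(0.06−0.01) = 1.0513.
Risk-neutral probability p = (1.0513 − 0.8)/(1.4 − 0.8) = 0.2513/0.6000 = 0.4188
Terminal stock prices: S_uu = 127.4, S_ud = 72.8, S_dd = 41.6
Terminal payoffs (K − S): max(-74.4, 0) = 0, max(-19.8, 0) = 0, max(11.4, 0) = 11.4
Node u (S = 91): V_u = e^(−0.06)·[0.4188·0.0000 + 0.5812·0.0000] = 0.0000
Node d (S = 52): V_d = e^(−0.06)·[0.4188·0.0000 + 0.5812·11.4000] = 6.2400
Node 0 (S = 65): V_0 = e^(−0.06)·[0.4188·0.0000 + 0.5812·6.2400] = 3.4156

$3.42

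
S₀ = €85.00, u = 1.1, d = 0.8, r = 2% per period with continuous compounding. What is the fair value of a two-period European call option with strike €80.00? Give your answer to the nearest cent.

Risk-neutral probability p = (e^0.02 − 0.8)/(1.1 − 0.8) = 0.2202/0.3000 = 0.7340
Terminal stock prices: S_uu = 102.9, S_ud = 74.8, S_dd = 54.4
Terminal payoffs (S − K): max(22.85, 0) = 22.85, max(-5.2, 0) = 0, max(-25.6, 0) = 0
Node u (S = 93.5): V_u = e^(−0.02)·[0.7340·22.8500 + 0.2660·0.0000] = 16.4399
Node d (S = 68): V_d = e^(−0.02)·[0.7340·0.0000 + 0.2660·0.0000] = 0.0000
Node 0 (S = 85): V_0 = e^(−0.02)·[0.7340·16.4399 + 0.2660·0.0000] = 11.8280

€11.83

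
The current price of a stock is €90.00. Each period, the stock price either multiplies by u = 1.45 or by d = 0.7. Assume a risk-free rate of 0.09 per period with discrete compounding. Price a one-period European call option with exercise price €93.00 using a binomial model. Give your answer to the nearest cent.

Risk-neutral probability p = (1 + 0.09 − 0.7)/(1.45 − 0.7) = 0.3900/0.7500 = 0.5200
Terminal stock prices: S_u = 130.5, S_d = 63
Terminal payoffs (S − K): max(37.5, 0) = 37.5, max(-30, 0) = 0
Node 0 (S = 90): V_0 = 1/1.09·[0.5200·37.5000 + 0.4800·0.0000] = 17.8899

€17.89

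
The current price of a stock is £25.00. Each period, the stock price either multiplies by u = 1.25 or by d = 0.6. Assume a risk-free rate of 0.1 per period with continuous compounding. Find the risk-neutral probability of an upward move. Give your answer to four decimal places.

Risk-neutral probability p = (e^0.1 − 0.6)/(1.25 − 0.6) = 0.5052/0.6500 = 0.7772

p = 0.7772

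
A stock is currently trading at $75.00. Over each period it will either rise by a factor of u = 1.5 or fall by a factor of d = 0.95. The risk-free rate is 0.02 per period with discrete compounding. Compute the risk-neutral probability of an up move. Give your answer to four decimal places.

p = 0.1273

Risk-neutral probability p = (1 + 0.02 − 0.95)/(1.5 − 0.95) = 0.0700/0.5500 = 0.1273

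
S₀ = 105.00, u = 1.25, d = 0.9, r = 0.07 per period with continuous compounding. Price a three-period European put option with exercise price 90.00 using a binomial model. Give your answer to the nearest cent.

1.42

Risk-neutral probability p = (e^0.07 − 0.9)/(1.25 − 0.9) = 0.1725/0.3500 = 0.4929
Terminal stock prices: S_uuu = 205.1, S_uud = 147.7, S_udd = 106.3, S_ddd = 76.55
Terminal payoffs (K − S): max(-115.1, 0) = 0, max(-57.66, 0) = 0, max(-16.31, 0) = 0, max(13.45, 0) = 13.45
Node uu (S = 164.1): V_uu = e^(−0.07)·[0.4929·0.0000 + 0.5071·0.0000] = 0.0000
Node ud (S = 118.1): V_ud = e^(−0.07)·[0.4929·0.0000 + 0.5071·0.0000] = 0.0000
Node dd (S = 85.05): V_dd = e^(−0.07)·[0.4929·0.0000 + 0.5071·13.4550] = 6.3620
Node u (S = 131.2): V_u = e^(−0.07)·[0.4929·0.0000 + 0.5071·0.0000] = 0.0000
Node d (S = 94.5): V_d = e^(−0.07)·[0.4929·0.0000 + 0.5071·6.3620] = 3.0082
Node 0 (S = 105): V_0 = e^(−0.07)·[0.4929·0.0000 + 0.5071·3.0082] = 1.4224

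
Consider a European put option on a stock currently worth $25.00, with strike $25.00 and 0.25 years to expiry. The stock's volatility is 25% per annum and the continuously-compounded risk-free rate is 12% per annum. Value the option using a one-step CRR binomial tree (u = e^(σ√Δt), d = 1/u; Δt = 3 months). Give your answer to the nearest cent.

CRR parameters: u = e^(σ√Δt) = e^(0.25·√0.25) = 1.1331, d = 1/u = 0.8825
Per-period rate: rΔt = 0.12·0.25 = 0.03, so R = e^0.03 = 1.0305
Risk-neutral probability p = (e^0.03 − 0.8825)/(1.1331 − 0.8825) = 0.1480/0.2507 = 0.5903
Terminal stock prices: S_u = 28.33, S_d = 22.06
Terminal payoffs (K − S): max(-3.329, 0) = 0, max(2.938, 0) = 2.938
Node 0 (S = 25): V_0 = e^(−0.03)·[0.5903·0.0000 + 0.4097·2.9376] = 1.1680

$1.17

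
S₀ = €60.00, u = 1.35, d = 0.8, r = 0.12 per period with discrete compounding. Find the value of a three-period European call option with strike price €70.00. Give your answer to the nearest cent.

Risk-neutral probability p = (1 + 0.12 − 0.8)/(1.35 − 0.8) = 0.3200/0.5500 = 0.5818
Terminal stock prices: S_uuu = 147.6, S_uud = 87.48, S_udd = 51.84, S_ddd = 30.72
Terminal payoffs (S − K): max(77.62, 0) = 77.62, max(17.48, 0) = 17.48, max(-18.16, 0) = 0, max(-39.28, 0) = 0
Node uu (S = 109.4): V_uu = 1/1.12·[0.5818·77.6225 + 0.4182·17.4800] = 46.8500
Node ud (S = 64.8): V_ud = 1/1.12·[0.5818·17.4800 + 0.4182·0.0000] = 9.0805
Node dd (S = 38.4): V_dd = 1/1.12·[0.5818·0.0000 + 0.4182·0.0000] = 0.0000
Node u (S = 81): V_u = 1/1.12·[0.5818·46.8500 + 0.4182·9.0805] = 27.7281
Node d (S = 48): V_d = 1/1.12·[0.5818·9.0805 + 0.4182·0.0000] = 4.7172
Node 0 (S = 60): V_0 = 1/1.12·[0.5818·27.7281 + 0.4182·4.7172] = 16.1655

€16.17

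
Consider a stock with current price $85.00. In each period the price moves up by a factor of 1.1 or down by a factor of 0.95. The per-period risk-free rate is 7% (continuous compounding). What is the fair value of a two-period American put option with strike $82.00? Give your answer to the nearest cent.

Risk-neutral probability p = (e^0.07 − 0.95)/(1.1 − 0.95) = 0.1225/0.1500 = 0.8167
Terminal stock prices: S_uu = 102.9, S_ud = 88.83, S_dd = 76.71
Terminal payoffs (K − S): max(-20.85, 0) = 0, max(-6.825, 0) = 0, max(5.288, 0) = 5.288
Node u (S = 93.5): continuation = e^(−0.07)·[0.8167·0.0000 + 0.1833·0.0000] = 0.0000; exercise value = 0.0000 ≤ continuation, so V_u = 0.0000
Node d (S = 80.75): continuation = e^(−0.07)·[0.8167·0.0000 + 0.1833·5.2875] = 0.9036; exercise value = 1.2500 > continuation, so V_d = 1.2500 (exercise)
Node 0 (S = 85): continuation = e^(−0.07)·[0.8167·0.0000 + 0.1833·1.2500] = 0.2136; exercise value = 0.0000 ≤ continuation, so V_0 = 0.2136

$0.21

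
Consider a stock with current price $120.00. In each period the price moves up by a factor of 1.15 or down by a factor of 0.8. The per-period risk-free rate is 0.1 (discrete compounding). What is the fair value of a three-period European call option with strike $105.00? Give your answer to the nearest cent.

Risk-neutral probability p = (1 + 0.1 − 0.8)/(1.15 − 0.8) = 0.3000/0.3500 = 0.8571
Terminal stock prices: S_uuu = 182.5, S_uud = 127, S_udd = 88.32, S_ddd = 61.44
Terminal payoffs (S − K): max(77.5, 0) = 77.5, max(21.96, 0) = 21.96, max(-16.68, 0) = 0, max(-43.56, 0) = 0
Node uu (S = 158.7): V_uu = 1/1.1·[0.8571·77.5050 + 0.1429·21.9600] = 63.2455
Node ud (S = 110.4): V_ud = 1/1.1·[0.8571·21.9600 + 0.1429·0.0000] = 17.1117
Node dd (S = 76.8): V_dd = 1/1.1·[0.8571·0.0000 + 0.1429·0.0000] = 0.0000
Node u (S = 138): V_u = 1/1.1·[0.8571·63.2455 + 0.1429·17.1117] = 51.5045
Node d (S = 96): V_d = 1/1.1·[0.8571·17.1117 + 0.1429·0.0000] = 13.3338
Node 0 (S = 120): V_0 = 1/1.1·[0.8571·51.5045 + 0.1429·13.3338] = 41.8650

$41.87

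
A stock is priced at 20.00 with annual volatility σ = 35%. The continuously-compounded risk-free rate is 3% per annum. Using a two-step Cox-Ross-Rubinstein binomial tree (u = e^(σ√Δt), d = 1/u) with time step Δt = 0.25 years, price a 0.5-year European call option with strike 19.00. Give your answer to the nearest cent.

CRR parameters: u = e^(σ√Δt) = e^(0.35·√0.25) = 1.1912, d = 1/u = 0.8395
Per-period rate: rΔt = 0.03·0.25 = 0.0075, so R = e^0.0075 = 1.0075
Risk-neutral probability p = (e^0.0075 − 0.8395)/(1.1912 − 0.8395) = 0.1681/0.3518 = 0.4778
Terminal stock prices: S_uu = 28.38, S_ud = 20, S_dd = 14.09
Terminal payoffs (S − K): max(9.381, 0) = 9.381, max(1, 0) = 1, max(-4.906, 0) = 0
Node u (S = 23.82): V_u = e^(−0.0075)·[0.4778·9.3814 + 0.5222·1.0000] = 4.9669
Node d (S = 16.79): V_d = e^(−0.0075)·[0.4778·1.0000 + 0.5222·0.0000] = 0.4742
Node 0 (S = 20): V_0 = e^(−0.0075)·[0.4778·4.9669 + 0.5222·0.4742] = 2.6010

2.60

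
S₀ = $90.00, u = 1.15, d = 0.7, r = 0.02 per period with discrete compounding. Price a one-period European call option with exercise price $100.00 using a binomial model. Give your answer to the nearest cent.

$2.44

Risk-neutral probability p = (1 + 0.02 − 0.7)/(1.15 − 0.7) = 0.3200/0.4500 = 0.7111
Terminal stock prices: S_u = 103.5, S_d = 63
Terminal payoffs (S − K): max(3.5, 0) = 3.5, max(-37, 0) = 0
Node 0 (S = 90): V_0 = 1/1.02·[0.7111·3.5000 + 0.2889·0.0000] = 2.4401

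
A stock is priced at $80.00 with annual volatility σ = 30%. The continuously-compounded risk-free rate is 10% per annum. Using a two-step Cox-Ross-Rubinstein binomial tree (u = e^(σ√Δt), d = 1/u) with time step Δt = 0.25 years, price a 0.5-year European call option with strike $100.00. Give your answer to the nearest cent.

$2.27

CRR parameters: u = e^(σ√Δt) = e^(0.3·√0.25) = 1.1618, d = 1/u = 0.8607
Per-period rate: rΔt = 0.1·0.25 = 0.025, so R = e^0.025 = 1.0253
Risk-neutral probability p = (e^0.025 − 0.8607)/(1.1618 − 0.8607) = 0.1646/0.3011 = 0.5466
Terminal stock prices: S_uu = 108, S_ud = 80, S_dd = 59.27
Terminal payoffs (S − K): max(7.989, 0) = 7.989, max(-20, 0) = 0, max(-40.73, 0) = 0
Node u (S = 92.95): V_u = e^(−0.025)·[0.5466·7.9887 + 0.4534·0.0000] = 4.2591
Node d (S = 68.86): V_d = e^(−0.025)·[0.5466·0.0000 + 0.4534·0.0000] = 0.0000
Node 0 (S = 80): V_0 = e^(−0.025)·[0.5466·4.2591 + 0.4534·0.0000] = 2.2707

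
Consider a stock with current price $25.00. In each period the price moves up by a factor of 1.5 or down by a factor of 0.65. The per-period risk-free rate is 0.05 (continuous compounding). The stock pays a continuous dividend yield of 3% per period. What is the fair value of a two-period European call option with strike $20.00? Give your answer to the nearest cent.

Per-period risk-free factor R = e^0.05 = 1.0513; dividend-adjusted growth = e^(0.05−0.03) = 1.0202.
Risk-neutral probability p = (1.0202 − 0.65)/(1.5 − 0.65) = 0.3702/0.8500 = 0.4355
Terminal stock prices: S_uu = 56.25, S_ud = 24.38, S_dd = 10.56
Terminal payoffs (S − K): max(36.25, 0) = 36.25, max(4.375, 0) = 4.375, max(-9.437, 0) = 0
Node u (S = 37.5): V_u = e^(−0.05)·[0.4355·36.2500 + 0.5645·4.3750] = 17.3671
Node d (S = 16.25): V_d = e^(−0.05)·[0.4355·4.3750 + 0.5645·0.0000] = 1.8125
Node 0 (S = 25): V_0 = e^(−0.05)·[0.4355·17.3671 + 0.5645·1.8125] = 8.1682

$8.17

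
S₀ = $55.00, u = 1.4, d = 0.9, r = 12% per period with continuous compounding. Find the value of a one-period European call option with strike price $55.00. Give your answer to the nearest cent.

Risk-neutral probability p = (e^0.12 − 0.9)/(1.4 − 0.9) = 0.2275/0.5000 = 0.4550
Terminal stock prices: S_u = 77, S_d = 49.5
Terminal payoffs (S − K): max(22, 0) = 22, max(-5.5, 0) = 0
Node 0 (S = 55): V_0 = e^(−0.12)·[0.4550·22.0000 + 0.5450·0.0000] = 8.8780

$8.88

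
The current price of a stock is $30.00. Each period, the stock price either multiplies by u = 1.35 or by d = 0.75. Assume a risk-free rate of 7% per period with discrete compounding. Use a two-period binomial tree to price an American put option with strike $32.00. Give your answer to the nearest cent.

$4.50

Risk-neutral probability p = (1 + 0.07 − 0.75)/(1.35 − 0.75) = 0.3200/0.6000 = 0.5333
Terminal stock prices: S_uu = 54.68, S_ud = 30.38, S_dd = 16.88
Terminal payoffs (K − S): max(-22.68, 0) = 0, max(1.625, 0) = 1.625, max(15.12, 0) = 15.12
Node u (S = 40.5): continuation = 1/1.07·[0.5333·0.0000 + 0.4667·1.6250] = 0.7087; exercise value = 0.0000 ≤ continuation, so V_u = 0.7087
Node d (S = 22.5): continuation = 1/1.07·[0.5333·1.6250 + 0.4667·15.1250] = 7.4065; exercise value = 9.5000 > continuation, so V_d = 9.5000 (exercise)
Node 0 (S = 30): continuation = 1/1.07·[0.5333·0.7087 + 0.4667·9.5000] = 4.4966; exercise value = 2.0000 ≤ continuation, so V_0 = 4.4966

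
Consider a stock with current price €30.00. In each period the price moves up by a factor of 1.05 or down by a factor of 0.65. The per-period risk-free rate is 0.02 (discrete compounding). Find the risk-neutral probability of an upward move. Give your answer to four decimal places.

Risk-neutral probability p = (1 + 0.02 − 0.65)/(1.05 − 0.65) = 0.3700/0.4000 = 0.9250

p = 0.9250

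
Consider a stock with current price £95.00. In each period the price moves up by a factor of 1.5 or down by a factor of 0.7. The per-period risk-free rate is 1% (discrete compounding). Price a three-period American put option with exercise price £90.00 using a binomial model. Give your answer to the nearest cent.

£21.67

Risk-neutral probability p = (1 + 0.01 − 0.7)/(1.5 − 0.7) = 0.3100/0.8000 = 0.3875
Terminal stock prices: S_uuu = 320.6, S_uud = 149.6, S_udd = 69.82, S_ddd = 32.58
Terminal payoffs (K − S): max(-230.6, 0) = 0, max(-59.62, 0) = 0, max(20.18, 0) = 20.18, max(57.42, 0) = 57.42
Node uu (S = 213.8): continuation = 1/1.01·[0.3875·0.0000 + 0.6125·0.0000] = 0.0000; exercise value = 0.0000 ≤ continuation, so V_uu = 0.0000
Node ud (S = 99.75): continuation = 1/1.01·[0.3875·0.0000 + 0.6125·20.1750] = 12.2348; exercise value = 0.0000 ≤ continuation, so V_ud = 12.2348
Node dd (S = 46.55): continuation = 1/1.01·[0.3875·20.1750 + 0.6125·57.4150] = 42.5589; exercise value = 43.4500 > continuation, so V_dd = 43.4500 (exercise)
Node u (S = 142.5): continuation = 1/1.01·[0.3875·0.0000 + 0.6125·12.2348] = 7.4196; exercise value = 0.0000 ≤ continuation, so V_u = 7.4196
Node d (S = 66.5): continuation = 1/1.01·[0.3875·12.2348 + 0.6125·43.4500] = 31.0437; exercise value = 23.5000 ≤ continuation, so V_d = 31.0437
Node 0 (S = 95): continuation = 1/1.01·[0.3875·7.4196 + 0.6125·31.0437] = 21.6726; exercise value = 0.0000 ≤ continuation, so V_0 = 21.6726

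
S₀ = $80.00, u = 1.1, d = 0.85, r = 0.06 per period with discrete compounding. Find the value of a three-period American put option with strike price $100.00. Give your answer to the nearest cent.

Risk-neutral probability p = (1 + 0.06 − 0.85)/(1.1 − 0.85) = 0.2100/0.2500 = 0.8400
Terminal stock prices: S_uuu = 106.5, S_uud = 82.28, S_udd = 63.58, S_ddd = 49.13
Terminal payoffs (K − S): max(-6.48, 0) = 0, max(17.72, 0) = 17.72, max(36.42, 0) = 36.42, max(50.87, 0) = 50.87
Node uu (S = 96.8): continuation = 1/1.06·[0.8400·0.0000 + 0.1600·17.7200] = 2.6747; exercise value = 3.2000 > continuation, so V_uu = 3.2000 (exercise)
Node ud (S = 74.8): continuation = 1/1.06·[0.8400·17.7200 + 0.1600·36.4200] = 19.5396; exercise value = 25.2000 > continuation, so V_ud = 25.2000 (exercise)
Node dd (S = 57.8): continuation = 1/1.06·[0.8400·36.4200 + 0.1600·50.8700] = 36.5396; exercise value = 42.2000 > continuation, so V_dd = 42.2000 (exercise)
Node u (S = 88): continuation = 1/1.06·[0.8400·3.2000 + 0.1600·25.2000] = 6.3396; exercise value = 12.0000 > continuation, so V_u = 12.0000 (exercise)
Node d (S = 68): continuation = 1/1.06·[0.8400·25.2000 + 0.1600·42.2000] = 26.3396; exercise value = 32.0000 > continuation, so V_d = 32.0000 (exercise)
Node 0 (S = 80): continuation = 1/1.06·[0.8400·12.0000 + 0.1600·32.0000] = 14.3396; exercise value = 20.0000 > continuation, so V_0 = 20.0000 (exercise)

$20.00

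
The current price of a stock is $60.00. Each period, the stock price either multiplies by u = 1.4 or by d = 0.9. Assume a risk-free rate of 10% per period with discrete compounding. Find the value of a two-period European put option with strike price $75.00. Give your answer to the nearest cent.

Risk-neutral probability p = (1 + 0.1 − 0.9)/(1.4 − 0.9) = 0.2000/0.5000 = 0.4000
Terminal stock prices: S_uu = 117.6, S_ud = 75.6, S_dd = 48.6
Terminal payoffs (K − S): max(-42.6, 0) = 0, max(-0.6, 0) = 0, max(26.4, 0) = 26.4
Node u (S = 84): V_u = 1/1.1·[0.4000·0.0000 + 0.6000·0.0000] = 0.0000
Node d (S = 54): V_d = 1/1.1·[0.4000·0.0000 + 0.6000·26.4000] = 14.4000
Node 0 (S = 60): V_0 = 1/1.1·[0.4000·0.0000 + 0.6000·14.4000] = 7.8545

$7.85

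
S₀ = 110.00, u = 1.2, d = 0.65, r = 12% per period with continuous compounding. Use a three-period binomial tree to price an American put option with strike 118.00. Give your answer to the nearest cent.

9.38

Risk-neutral probability p = (e^0.12 − 0.65)/(1.2 − 0.65) = 0.4775/0.5500 = 0.8682
Terminal stock prices: S_uuu = 190.1, S_uud = 103, S_udd = 55.77, S_ddd = 30.21
Terminal payoffs (K − S): max(-72.08, 0) = 0, max(15.04, 0) = 15.04, max(62.23, 0) = 62.23, max(87.79, 0) = 87.79
Node uu (S = 158.4): continuation = e^(−0.12)·[0.8682·0.0000 + 0.1318·15.0400] = 1.7584; exercise value = 0.0000 ≤ continuation, so V_uu = 1.7584
Node ud (S = 85.8): continuation = e^(−0.12)·[0.8682·15.0400 + 0.1318·62.2300] = 18.8566; exercise value = 32.2000 > continuation, so V_ud = 32.2000 (exercise)
Node dd (S = 46.48): continuation = e^(−0.12)·[0.8682·62.2300 + 0.1318·87.7912] = 58.1816; exercise value = 71.5250 > continuation, so V_dd = 71.5250 (exercise)
Node u (S = 132): continuation = e^(−0.12)·[0.8682·1.7584 + 0.1318·32.2000] = 5.1187; exercise value = 0.0000 ≤ continuation, so V_u = 5.1187
Node d (S = 71.5): continuation = e^(−0.12)·[0.8682·32.2000 + 0.1318·71.5250] = 33.1566; exercise value = 46.5000 > continuation, so V_d = 46.5000 (exercise)
Node 0 (S = 110): continuation = e^(−0.12)·[0.8682·5.1187 + 0.1318·46.5000] = 9.3781; exercise value = 8.0000 ≤ continuation, so V_0 = 9.3781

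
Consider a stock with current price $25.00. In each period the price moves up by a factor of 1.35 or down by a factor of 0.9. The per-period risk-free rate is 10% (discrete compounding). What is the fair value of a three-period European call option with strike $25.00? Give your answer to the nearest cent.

$7.09

Risk-neutral probability p = (1 + 0.1 − 0.9)/(1.35 − 0.9) = 0.2000/0.4500 = 0.4444
Terminal stock prices: S_uuu = 61.51, S_uud = 41.01, S_udd = 27.34, S_ddd = 18.23
Terminal payoffs (S − K): max(36.51, 0) = 36.51, max(16.01, 0) = 16.01, max(2.338, 0) = 2.338, max(-6.775, 0) = 0
Node uu (S = 45.56): V_uu = 1/1.1·[0.4444·36.5094 + 0.5556·16.0063] = 22.8352
Node ud (S = 30.38): V_ud = 1/1.1·[0.4444·16.0063 + 0.5556·2.3375] = 7.6477
Node dd (S = 20.25): V_dd = 1/1.1·[0.4444·2.3375 + 0.5556·0.0000] = 0.9444
Node u (S = 33.75): V_u = 1/1.1·[0.4444·22.8352 + 0.5556·7.6477] = 13.0888
Node d (S = 22.5): V_d = 1/1.1·[0.4444·7.6477 + 0.5556·0.9444] = 3.5670
Node 0 (S = 25): V_0 = 1/1.1·[0.4444·13.0888 + 0.5556·3.5670] = 7.0899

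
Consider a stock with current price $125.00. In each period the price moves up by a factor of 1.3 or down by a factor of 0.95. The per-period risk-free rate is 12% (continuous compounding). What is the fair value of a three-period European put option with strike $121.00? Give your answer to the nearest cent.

$1.16

Risk-neutral probability p = (e^0.12 − 0.95)/(1.3 − 0.95) = 0.1775/0.3500 = 0.5071
Terminal stock prices: S_uuu = 274.6, S_uud = 200.7, S_udd = 146.7, S_ddd = 107.2
Terminal payoffs (K − S): max(-153.6, 0) = 0, max(-79.69, 0) = 0, max(-25.66, 0) = 0, max(13.83, 0) = 13.83
Node uu (S = 211.3): V_uu = e^(−0.12)·[0.5071·0.0000 + 0.4929·0.0000] = 0.0000
Node ud (S = 154.4): V_ud = e^(−0.12)·[0.5071·0.0000 + 0.4929·0.0000] = 0.0000
Node dd (S = 112.8): V_dd = e^(−0.12)·[0.5071·0.0000 + 0.4929·13.8281] = 6.0447
Node u (S = 162.5): V_u = e^(−0.12)·[0.5071·0.0000 + 0.4929·0.0000] = 0.0000
Node d (S = 118.8): V_d = e^(−0.12)·[0.5071·0.0000 + 0.4929·6.0447] = 2.6424
Node 0 (S = 125): V_0 = e^(−0.12)·[0.5071·0.0000 + 0.4929·2.6424] = 1.1551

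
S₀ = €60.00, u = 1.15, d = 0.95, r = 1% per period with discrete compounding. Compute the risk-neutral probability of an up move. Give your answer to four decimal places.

p = 0.3000

Risk-neutral probability p = (1 + 0.01 − 0.95)/(1.15 − 0.95) = 0.0600/0.2000 = 0.3000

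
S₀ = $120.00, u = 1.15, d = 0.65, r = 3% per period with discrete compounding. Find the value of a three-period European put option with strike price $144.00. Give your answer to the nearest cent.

$27.25

Risk-neutral probability p = (1 + 0.03 − 0.65)/(1.15 − 0.65) = 0.3800/0.5000 = 0.7600
Terminal stock prices: S_uuu = 182.5, S_uud = 103.2, S_udd = 58.31, S_ddd = 32.95
Terminal payoffs (K − S): max(-38.5, 0) = 0, max(40.84, 0) = 40.84, max(85.69, 0) = 85.69, max(111, 0) = 111
Node uu (S = 158.7): V_uu = 1/1.03·[0.7600·0.0000 + 0.2400·40.8450] = 9.5173
Node ud (S = 89.7): V_ud = 1/1.03·[0.7600·40.8450 + 0.2400·85.6950] = 50.1058
Node dd (S = 50.7): V_dd = 1/1.03·[0.7600·85.6950 + 0.2400·111.0450] = 89.1058
Node u (S = 138): V_u = 1/1.03·[0.7600·9.5173 + 0.2400·50.1058] = 18.6976
Node d (S = 78): V_d = 1/1.03·[0.7600·50.1058 + 0.2400·89.1058] = 57.7338
Node 0 (S = 120): V_0 = 1/1.03·[0.7600·18.6976 + 0.2400·57.7338] = 27.2488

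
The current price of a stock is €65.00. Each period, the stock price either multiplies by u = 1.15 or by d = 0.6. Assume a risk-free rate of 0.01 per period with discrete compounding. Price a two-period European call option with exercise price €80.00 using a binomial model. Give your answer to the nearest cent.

€3.25

Risk-neutral probability p = (1 + 0.01 − 0.6)/(1.15 − 0.6) = 0.4100/0.5500 = 0.7455
Terminal stock prices: S_uu = 85.96, S_ud = 44.85, S_dd = 23.4
Terminal payoffs (S − K): max(5.962, 0) = 5.962, max(-35.15, 0) = 0, max(-56.6, 0) = 0
Node u (S = 74.75): V_u = 1/1.01·[0.7455·5.9625 + 0.2545·0.0000] = 4.4008
Node d (S = 39): V_d = 1/1.01·[0.7455·0.0000 + 0.2545·0.0000] = 0.0000
Node 0 (S = 65): V_0 = 1/1.01·[0.7455·4.4008 + 0.2545·0.0000] = 3.2481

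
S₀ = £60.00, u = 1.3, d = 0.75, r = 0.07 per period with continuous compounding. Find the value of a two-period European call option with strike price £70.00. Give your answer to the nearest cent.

£9.39

Risk-neutral probability p = (e^0.07 − 0.75)/(1.3 − 0.75) = 0.3225/0.5500 = 0.5864
Terminal stock prices: S_uu = 101.4, S_ud = 58.5, S_dd = 33.75
Terminal payoffs (S − K): max(31.4, 0) = 31.4, max(-11.5, 0) = 0, max(-36.25, 0) = 0
Node u (S = 78): V_u = e^(−0.07)·[0.5864·31.4000 + 0.4136·0.0000] = 17.1675
Node d (S = 45): V_d = e^(−0.07)·[0.5864·0.0000 + 0.4136·0.0000] = 0.0000
Node 0 (S = 60): V_0 = e^(−0.07)·[0.5864·17.1675 + 0.4136·0.0000] = 9.3861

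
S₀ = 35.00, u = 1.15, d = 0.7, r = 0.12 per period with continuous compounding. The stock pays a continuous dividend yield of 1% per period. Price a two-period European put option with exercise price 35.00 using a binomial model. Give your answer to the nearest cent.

Per-period risk-free factor R = e^0.12 = 1.1275; dividend-adjusted growth = e^(0.12−0.01) = 1.1163.
Risk-neutral probability p = (1.1163 − 0.7)/(1.15 − 0.7) = 0.4163/0.4500 = 0.9251
Terminal stock prices: S_uu = 46.29, S_ud = 28.17, S_dd = 17.15
Terminal payoffs (K − S): max(-11.29, 0) = 0, max(6.825, 0) = 6.825, max(17.85, 0) = 17.85
Node u (S = 40.25): V_u = e^(−0.12)·[0.9251·0.0000 + 0.0749·6.8250] = 0.4536
Node d (S = 24.5): V_d = e^(−0.12)·[0.9251·6.8250 + 0.0749·17.8500] = 6.7860
Node 0 (S = 35): V_0 = e^(−0.12)·[0.9251·0.4536 + 0.0749·6.7860] = 0.8232

0.82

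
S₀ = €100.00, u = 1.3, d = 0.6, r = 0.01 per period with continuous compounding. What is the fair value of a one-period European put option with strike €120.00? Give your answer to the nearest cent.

€24.61

Risk-neutral probability p = (e^0.01 − 0.6)/(1.3 − 0.6) = 0.4101/0.7000 = 0.5858
Terminal stock prices: S_u = 130, S_d = 60
Terminal payoffs (K − S): max(-10, 0) = 0, max(60, 0) = 60
Node 0 (S = 100): V_0 = e^(−0.01)·[0.5858·0.0000 + 0.4142·60.0000] = 24.6056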